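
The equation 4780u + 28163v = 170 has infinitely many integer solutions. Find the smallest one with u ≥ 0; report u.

7247

gcd(28163, 4780):
  28163 = 5·4780 + 4263
  4780 = 1·4263 + 517
  4263 = 8·517 + 127
  517 = 4·127 + 9
  127 = 14·9 + 1
  9 = 9·1
so gcd(28163, 4780) = 1.
1 divides 170, so solutions exist.
Back-substitute for Bézout coefficients:
  1 = 127 - 14·9
  ... = 4780·(-3105) + 28163·(527)
Scale by 170/1 = 170: (u₀, v₀) = (-527850, 89590).
General solution: u = -527850 + 28163t, v = 89590 - 4780t for integer t.
u ≥ 0: smallest is -527850 mod 28163 = 7247 (at t = 19), with v = -1230.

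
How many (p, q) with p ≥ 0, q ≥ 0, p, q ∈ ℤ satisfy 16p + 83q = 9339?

7

gcd(83, 16) = 1.
By Bézout, 16×(26) + 83×(-5) = 1.
One solution: (39, 105).
General: p = 39 + 83t, q = 105 - 16t.
p ≥ 0 ⇒ t ≥ 0; q ≥ 0 ⇒ t ≤ 6. So t ∈ [0, 6]: 7 solutions.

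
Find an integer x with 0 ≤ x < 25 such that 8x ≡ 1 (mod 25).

22

gcd(25, 8) = 1.
By Bézout, 8*(-3) + 25*(1) = 1.
So 8*-3 ≡ 1 (mod 25), and -3 mod 25 = 22.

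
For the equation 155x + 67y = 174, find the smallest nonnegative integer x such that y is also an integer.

37

gcd(155, 67):
  155 = 2*67 + 21
  67 = 3*21 + 4
  21 = 5*4 + 1
  4 = 4*1
so gcd(155, 67) = 1.
1 divides 174, so solutions exist.
Back-substitute for Bézout coefficients:
  1 = 21 - 5*4
  ... = 155*(16) + 67*(-37)
Scale by 174/1 = 174: (x₀, y₀) = (2784, -6438).
General solution: x = 2784 + 67t, y = -6438 - 155t for integer t.
x ≥ 0: smallest is 2784 mod 67 = 37 (at t = -41), with y = -83.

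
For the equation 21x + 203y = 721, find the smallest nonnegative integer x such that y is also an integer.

gcd(203, 21):
  203 = 9*21 + 14
  21 = 1*14 + 7
  14 = 2*7
so gcd(203, 21) = 7.
7 divides 721, so solutions exist.
Back-substitute for Bézout coefficients:
  7 = 21 - 1*14
  ... = 21*(10) + 203*(-1)
Scale by 721/7 = 103: (x₀, y₀) = (1030, -103).
General solution: x = 1030 + 29t, y = -103 - 3t for integer t.
x ≥ 0: smallest is 1030 mod 29 = 15 (at t = -35), with y = 2.

15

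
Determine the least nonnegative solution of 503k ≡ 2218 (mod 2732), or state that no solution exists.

gcd(2732, 503) = 1.
1 divides 2218, so solutions exist.
By Bézout, 503·(-277) + 2732·(51) = 1.
So 503·(-277) ≡ 1 (mod 2732); multiply by 2218: k ≡ -614386 (mod 2732).
Smallest nonnegative: k = -614386 mod 2732 = 314.

314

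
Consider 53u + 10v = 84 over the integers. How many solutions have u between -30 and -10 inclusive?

gcd(53, 10) = 1.
By Bézout, 53×(-3) + 10×(16) = 1.
Particular solution: (8, -34).
General solution: u = 8 + 10t, v = -34 - 53t for integer t.
-30 ≤ 8 + 10t ≤ -10 gives t ∈ [-3, -2], which is 2 values.

2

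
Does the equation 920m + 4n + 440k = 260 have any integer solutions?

yes

gcd(920, 4) = 4  (920 = 230*4).
gcd(4, 440) = 4.
4 divides 260, so integer solutions exist.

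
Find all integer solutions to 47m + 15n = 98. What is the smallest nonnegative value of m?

gcd(47, 15):
  47 = 3·15 + 2
  15 = 7·2 + 1
  2 = 2·1
so gcd(47, 15) = 1.
1 divides 98, so solutions exist.
Back-substitute for Bézout coefficients:
  1 = 15 - 7·2
  ... = 47·(-7) + 15·(22)
Scale by 98/1 = 98: (m₀, n₀) = (-686, 2156).
General solution: m = -686 + 15t, n = 2156 - 47t for integer t.
m ≥ 0: smallest is -686 mod 15 = 4 (at t = 46), with n = -6.

4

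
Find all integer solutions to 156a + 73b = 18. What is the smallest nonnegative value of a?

31

gcd(156, 73) = 1  (156 = 2×73 + 10, 73 = 7×10 + 3, 10 = 3×3 + 1, 3 = 3×1).
1 divides 18, so solutions exist.
Back-substituting, 156×(22) + 73×(-47) = 1.
Scale by 18/1 = 18: (a₀, b₀) = (396, -846).
General solution: a = 396 + 73t, b = -846 - 156t for integer t.
a ≥ 0: smallest is 396 mod 73 = 31 (at t = -5), with b = -66.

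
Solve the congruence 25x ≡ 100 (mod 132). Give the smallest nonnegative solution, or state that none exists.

gcd(132, 25):
  132 = 5×25 + 7
  25 = 3×7 + 4
  7 = 1×4 + 3
  4 = 1×3 + 1
  3 = 3×1
so gcd(132, 25) = 1.
1 divides 100, so solutions exist.
Back-substitute for Bézout coefficients:
  1 = 4 - 1×3
  ... = 25×(37) + 132×(-7)
So 25×(37) ≡ 1 (mod 132); multiply by 100: x ≡ 3700 (mod 132).
Smallest nonnegative: x = 3700 mod 132 = 4.

4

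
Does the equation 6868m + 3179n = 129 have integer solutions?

no

gcd(6868, 3179) = 17.
17 does not divide 129 (remainder 10), so no integer solutions.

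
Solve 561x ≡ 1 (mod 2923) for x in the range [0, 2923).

gcd(2923, 561):
  2923 = 5·561 + 118
  561 = 4·118 + 89
  118 = 1·89 + 29
  89 = 3·29 + 2
  29 = 14·2 + 1
  2 = 2·1
so gcd(2923, 561) = 1.
Back-substitute for Bézout coefficients:
  1 = 29 - 14·2
  ... = 561·(-1412) + 2923·(271)
So 561·-1412 ≡ 1 (mod 2923), and -1412 mod 2923 = 1511.

1511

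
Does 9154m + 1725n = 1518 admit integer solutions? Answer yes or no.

yes

gcd(9154, 1725) = 23  (9154 = 5·1725 + 529, 1725 = 3·529 + 138, 529 = 3·138 + 115, 138 = 1·115 + 23, 115 = 5·23).
23 divides 1518, so integer solutions exist.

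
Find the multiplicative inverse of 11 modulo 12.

gcd(12, 11) = 1  (12 = 1·11 + 1, 11 = 11·1).
Back-substituting, 11·(-1) + 12·(1) = 1.
So 11·-1 ≡ 1 (mod 12), and -1 mod 12 = 11.

11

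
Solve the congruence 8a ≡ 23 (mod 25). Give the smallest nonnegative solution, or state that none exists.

6

gcd(25, 8):
  25 = 3×8 + 1
  8 = 8×1
so gcd(25, 8) = 1.
1 divides 23, so solutions exist.
Back-substitute for Bézout coefficients:
  1 = 25 - 3×8
  ... = 8×(-3) + 25×(1)
So 8×(-3) ≡ 1 (mod 25); multiply by 23: a ≡ -69 (mod 25).
Smallest nonnegative: a = -69 mod 25 = 6.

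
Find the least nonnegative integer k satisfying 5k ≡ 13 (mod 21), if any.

gcd(21, 5) = 1  (21 = 4×5 + 1, 5 = 5×1).
1 divides 13, so solutions exist.
Back-substituting, 5×(-4) + 21×(1) = 1.
So 5×(-4) ≡ 1 (mod 21); multiply by 13: k ≡ -52 (mod 21).
Smallest nonnegative: k = -52 mod 21 = 11.

11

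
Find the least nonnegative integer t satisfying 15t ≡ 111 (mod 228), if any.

gcd(228, 15):
  228 = 15·15 + 3
  15 = 5·3
so gcd(228, 15) = 3.
3 divides 111, so solutions exist.
Back-substitute for Bézout coefficients:
  3 = 228 - 15·15
  ... = 15·(-15) + 228·(1)
So 15·(-15) ≡ 3 (mod 228); multiply by 37: t ≡ -555 (mod 76).
Smallest nonnegative: t = -555 mod 76 = 53.

53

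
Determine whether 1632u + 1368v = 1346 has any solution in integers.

gcd(1632, 1368):
  1632 = 1×1368 + 264
  1368 = 5×264 + 48
  264 = 5×48 + 24
  48 = 2×24
so gcd(1632, 1368) = 24.
24 does not divide 1346 (remainder 2), so no integer solutions.

no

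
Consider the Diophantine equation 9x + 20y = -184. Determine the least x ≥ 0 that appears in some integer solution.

gcd(20, 9) = 1.
1 divides -184, so solutions exist.
By Bézout, 9·(9) + 20·(-4) = 1.
Scale by -184/1 = -184: (x₀, y₀) = (-1656, 736).
General solution: x = -1656 + 20t, y = 736 - 9t for integer t.
x ≥ 0: smallest is -1656 mod 20 = 4 (at t = 83), with y = -11.

4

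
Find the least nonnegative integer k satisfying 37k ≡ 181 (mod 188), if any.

137

gcd(188, 37):
  188 = 5*37 + 3
  37 = 12*3 + 1
  3 = 3*1
so gcd(188, 37) = 1.
1 divides 181, so solutions exist.
Back-substitute for Bézout coefficients:
  1 = 37 - 12*3
  ... = 37*(61) + 188*(-12)
So 37*(61) ≡ 1 (mod 188); multiply by 181: k ≡ 11041 (mod 188).
Smallest nonnegative: k = 11041 mod 188 = 137.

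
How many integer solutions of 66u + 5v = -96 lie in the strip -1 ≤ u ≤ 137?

gcd(66, 5) = 1  (66 = 13·5 + 1, 5 = 5·1).
Back-substituting, 66·(1) + 5·(-13) = 1.
Scale by -96: particular solution (-96, 1248); reduce u mod 5: (4, -72).
General solution: u = 4 + 5t, v = -72 - 66t for integer t.
-1 ≤ 4 + 5t ≤ 137 gives t ∈ [-1, 26], which is 28 values.

28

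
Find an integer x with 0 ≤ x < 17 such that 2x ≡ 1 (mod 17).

9

gcd(17, 2) = 1.
By Bézout, 2·(-8) + 17·(1) = 1.
So 2·-8 ≡ 1 (mod 17), and -8 mod 17 = 9.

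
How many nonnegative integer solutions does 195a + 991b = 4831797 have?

gcd(991, 195) = 1.
By Bézout, 195·(-310) + 991·(61) = 1.
One solution: (781, 4722).
General: a = 781 + 991t, b = 4722 - 195t.
a ≥ 0 ⇒ t ≥ 0; b ≥ 0 ⇒ t ≤ 24. So t ∈ [0, 24]: 25 solutions.

25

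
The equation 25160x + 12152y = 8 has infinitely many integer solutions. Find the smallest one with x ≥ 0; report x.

gcd(25160, 12152) = 8  (25160 = 2×12152 + 856, 12152 = 14×856 + 168, 856 = 5×168 + 16, 168 = 10×16 + 8, 16 = 2×8).
8 divides 8, so solutions exist.
Back-substituting, 25160×(-724) + 12152×(1499) = 8.
Scale by 8/8 = 1: (x₀, y₀) = (-724, 1499).
General solution: x = -724 + 1519t, y = 1499 - 3145t for integer t.
x ≥ 0: smallest is -724 mod 1519 = 795 (at t = 1), with y = -1646.

795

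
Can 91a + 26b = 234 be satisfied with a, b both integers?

yes

gcd(91, 26) = 13.
13 divides 234, so integer solutions exist.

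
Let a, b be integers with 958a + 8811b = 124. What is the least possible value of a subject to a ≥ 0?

8572

gcd(8811, 958):
  8811 = 9×958 + 189
  958 = 5×189 + 13
  189 = 14×13 + 7
  13 = 1×7 + 6
  7 = 1×6 + 1
  6 = 6×1
so gcd(8811, 958) = 1.
1 divides 124, so solutions exist.
Back-substitute for Bézout coefficients:
  1 = 7 - 1×6
  ... = 958×(-1352) + 8811×(147)
Scale by 124/1 = 124: (a₀, b₀) = (-167648, 18228).
General solution: a = -167648 + 8811t, b = 18228 - 958t for integer t.
a ≥ 0: smallest is -167648 mod 8811 = 8572 (at t = 20), with b = -932.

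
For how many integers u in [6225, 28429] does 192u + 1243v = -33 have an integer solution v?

gcd(1243, 192):
  1243 = 6·192 + 91
  192 = 2·91 + 10
  91 = 9·10 + 1
  10 = 10·1
so gcd(1243, 192) = 1.
Back-substitute for Bézout coefficients:
  1 = 91 - 9·10
  ... = 192·(-123) + 1243·(19)
Scale by -33: particular solution (4059, -627); reduce u mod 1243: (330, -51).
General solution: u = 330 + 1243t, v = -51 - 192t for integer t.
6225 ≤ 330 + 1243t ≤ 28429 gives t ∈ [5, 22], which is 18 values.

18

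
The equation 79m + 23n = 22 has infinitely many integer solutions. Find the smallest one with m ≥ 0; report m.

16

gcd(79, 23):
  79 = 3×23 + 10
  23 = 2×10 + 3
  10 = 3×3 + 1
  3 = 3×1
so gcd(79, 23) = 1.
1 divides 22, so solutions exist.
Back-substitute for Bézout coefficients:
  1 = 10 - 3×3
  ... = 79×(7) + 23×(-24)
Scale by 22/1 = 22: (m₀, n₀) = (154, -528).
General solution: m = 154 + 23t, n = -528 - 79t for integer t.
m ≥ 0: smallest is 154 mod 23 = 16 (at t = -6), with n = -54.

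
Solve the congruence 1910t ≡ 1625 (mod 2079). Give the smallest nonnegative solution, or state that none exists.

gcd(2079, 1910):
  2079 = 1×1910 + 169
  1910 = 11×169 + 51
  169 = 3×51 + 16
  51 = 3×16 + 3
  16 = 5×3 + 1
  3 = 3×1
so gcd(2079, 1910) = 1.
1 divides 1625, so solutions exist.
Back-substitute for Bézout coefficients:
  1 = 16 - 5×3
  ... = 1910×(-652) + 2079×(599)
So 1910×(-652) ≡ 1 (mod 2079); multiply by 1625: t ≡ -1059500 (mod 2079).
Smallest nonnegative: t = -1059500 mod 2079 = 790.

790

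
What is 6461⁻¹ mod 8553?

7952

gcd(8553, 6461) = 1  (8553 = 1*6461 + 2092, 6461 = 3*2092 + 185, 2092 = 11*185 + 57, 185 = 3*57 + 14, 57 = 4*14 + 1, 14 = 14*1).
Back-substituting, 6461*(-601) + 8553*(454) = 1.
So 6461*-601 ≡ 1 (mod 8553), and -601 mod 8553 = 7952.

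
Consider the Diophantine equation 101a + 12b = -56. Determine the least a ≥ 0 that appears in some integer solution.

gcd(101, 12):
  101 = 8·12 + 5
  12 = 2·5 + 2
  5 = 2·2 + 1
  2 = 2·1
so gcd(101, 12) = 1.
1 divides -56, so solutions exist.
Back-substitute for Bézout coefficients:
  1 = 5 - 2·2
  ... = 101·(5) + 12·(-42)
Scale by -56/1 = -56: (a₀, b₀) = (-280, 2352).
General solution: a = -280 + 12t, b = 2352 - 101t for integer t.
a ≥ 0: smallest is -280 mod 12 = 8 (at t = 24), with b = -72.

8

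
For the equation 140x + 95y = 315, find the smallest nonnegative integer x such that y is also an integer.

gcd(140, 95):
  140 = 1×95 + 45
  95 = 2×45 + 5
  45 = 9×5
so gcd(140, 95) = 5.
5 divides 315, so solutions exist.
Back-substitute for Bézout coefficients:
  5 = 95 - 2×45
  ... = 140×(-2) + 95×(3)
Scale by 315/5 = 63: (x₀, y₀) = (-126, 189).
General solution: x = -126 + 19t, y = 189 - 28t for integer t.
x ≥ 0: smallest is -126 mod 19 = 7 (at t = 7), with y = -7.

7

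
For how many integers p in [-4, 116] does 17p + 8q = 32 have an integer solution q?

15

gcd(17, 8):
  17 = 2·8 + 1
  8 = 8·1
so gcd(17, 8) = 1.
Back-substitute for Bézout coefficients:
  1 = 17 - 2·8
  ... = 17·(1) + 8·(-2)
Scale by 32: particular solution (32, -64); reduce p mod 8: (0, 4).
General solution: p = 0 + 8t, q = 4 - 17t for integer t.
-4 ≤ 0 + 8t ≤ 116 gives t ∈ [0, 14], which is 15 values.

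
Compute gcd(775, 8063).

gcd(8063, 775) = 1  (8063 = 10×775 + 313, 775 = 2×313 + 149, 313 = 2×149 + 15, 149 = 9×15 + 14, 15 = 1×14 + 1, 14 = 14×1).

1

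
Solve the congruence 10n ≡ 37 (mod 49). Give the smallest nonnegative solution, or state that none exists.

gcd(49, 10):
  49 = 4×10 + 9
  10 = 1×9 + 1
  9 = 9×1
so gcd(49, 10) = 1.
1 divides 37, so solutions exist.
Back-substitute for Bézout coefficients:
  1 = 10 - 1×9
  ... = 10×(5) + 49×(-1)
So 10×(5) ≡ 1 (mod 49); multiply by 37: n ≡ 185 (mod 49).
Smallest nonnegative: n = 185 mod 49 = 38.

38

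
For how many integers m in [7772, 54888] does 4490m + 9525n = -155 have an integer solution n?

gcd(9525, 4490):
  9525 = 2×4490 + 545
  4490 = 8×545 + 130
  545 = 4×130 + 25
  130 = 5×25 + 5
  25 = 5×5
so gcd(9525, 4490) = 5.
Back-substitute for Bézout coefficients:
  5 = 130 - 5×25
  ... = 4490×(367) + 9525×(-173)
Scale by -31: particular solution (-11377, 5363); reduce m mod 1905: (53, -25).
General solution: m = 53 + 1905t, n = -25 - 898t for integer t.
7772 ≤ 53 + 1905t ≤ 54888 gives t ∈ [5, 28], which is 24 values.

24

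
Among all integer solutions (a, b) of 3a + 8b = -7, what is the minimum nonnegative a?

gcd(8, 3) = 1  (8 = 2·3 + 2, 3 = 1·2 + 1, 2 = 2·1).
1 divides -7, so solutions exist.
Back-substituting, 3·(3) + 8·(-1) = 1.
Scale by -7/1 = -7: (a₀, b₀) = (-21, 7).
General solution: a = -21 + 8t, b = 7 - 3t for integer t.
a ≥ 0: smallest is -21 mod 8 = 3 (at t = 3), with b = -2.

3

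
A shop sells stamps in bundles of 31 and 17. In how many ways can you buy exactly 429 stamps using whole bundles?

Need nonnegative integers with 31j + 17k = 429.
gcd(31, 17) = 1, and 31·(-6) + 17·(11) = 1.
So (j₀, k₀) = (-2574, 4719); general j = -2574 + 17t, k = 4719 - 31t.
j ≥ 0 ⇒ t ≥ 152; k ≥ 0 ⇒ t ≤ 152. That's 1 value of t.

1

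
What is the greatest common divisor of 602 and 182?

14

gcd(602, 182):
  602 = 3*182 + 56
  182 = 3*56 + 14
  56 = 4*14
so gcd(602, 182) = 14.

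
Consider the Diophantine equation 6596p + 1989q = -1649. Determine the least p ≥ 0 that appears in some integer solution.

29

gcd(6596, 1989):
  6596 = 3*1989 + 629
  1989 = 3*629 + 102
  629 = 6*102 + 17
  102 = 6*17
so gcd(6596, 1989) = 17.
17 divides -1649, so solutions exist.
Back-substitute for Bézout coefficients:
  17 = 629 - 6*102
  ... = 6596*(19) + 1989*(-63)
Scale by -1649/17 = -97: (p₀, q₀) = (-1843, 6111).
General solution: p = -1843 + 117t, q = 6111 - 388t for integer t.
p ≥ 0: smallest is -1843 mod 117 = 29 (at t = 16), with q = -97.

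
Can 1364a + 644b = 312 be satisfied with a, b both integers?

yes

gcd(1364, 644) = 4  (1364 = 2·644 + 76, 644 = 8·76 + 36, 76 = 2·36 + 4, 36 = 9·4).
4 divides 312, so integer solutions exist.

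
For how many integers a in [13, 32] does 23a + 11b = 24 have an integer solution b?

2

gcd(23, 11) = 1  (23 = 2*11 + 1, 11 = 11*1).
Back-substituting, 23*(1) + 11*(-2) = 1.
Scale by 24: particular solution (24, -48); reduce a mod 11: (2, -2).
General solution: a = 2 + 11t, b = -2 - 23t for integer t.
13 ≤ 2 + 11t ≤ 32 gives t ∈ [1, 2], which is 2 values.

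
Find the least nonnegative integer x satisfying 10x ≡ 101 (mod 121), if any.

gcd(121, 10):
  121 = 12*10 + 1
  10 = 10*1
so gcd(121, 10) = 1.
1 divides 101, so solutions exist.
Back-substitute for Bézout coefficients:
  1 = 121 - 12*10
  ... = 10*(-12) + 121*(1)
So 10*(-12) ≡ 1 (mod 121); multiply by 101: x ≡ -1212 (mod 121).
Smallest nonnegative: x = -1212 mod 121 = 119.

119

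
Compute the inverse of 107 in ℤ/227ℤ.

gcd(227, 107) = 1  (227 = 2×107 + 13, 107 = 8×13 + 3, 13 = 4×3 + 1, 3 = 3×1).
Back-substituting, 107×(-70) + 227×(33) = 1.
So 107×-70 ≡ 1 (mod 227), and -70 mod 227 = 157.

157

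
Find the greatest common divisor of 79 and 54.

gcd(79, 54) = 1  (79 = 1×54 + 25, 54 = 2×25 + 4, 25 = 6×4 + 1, 4 = 4×1).

1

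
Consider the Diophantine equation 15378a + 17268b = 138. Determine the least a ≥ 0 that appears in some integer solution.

gcd(17268, 15378):
  17268 = 1·15378 + 1890
  15378 = 8·1890 + 258
  1890 = 7·258 + 84
  258 = 3·84 + 6
  84 = 14·6
so gcd(17268, 15378) = 6.
6 divides 138, so solutions exist.
Back-substitute for Bézout coefficients:
  6 = 258 - 3·84
  ... = 15378·(201) + 17268·(-179)
Scale by 138/6 = 23: (a₀, b₀) = (4623, -4117).
General solution: a = 4623 + 2878t, b = -4117 - 2563t for integer t.
a ≥ 0: smallest is 4623 mod 2878 = 1745 (at t = -1), with b = -1554.

1745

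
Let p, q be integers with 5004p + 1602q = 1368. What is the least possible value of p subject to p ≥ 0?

gcd(5004, 1602) = 18  (5004 = 3×1602 + 198, 1602 = 8×198 + 18, 198 = 11×18).
18 divides 1368, so solutions exist.
Back-substituting, 5004×(-8) + 1602×(25) = 18.
Scale by 1368/18 = 76: (p₀, q₀) = (-608, 1900).
General solution: p = -608 + 89t, q = 1900 - 278t for integer t.
p ≥ 0: smallest is -608 mod 89 = 15 (at t = 7), with q = -46.

15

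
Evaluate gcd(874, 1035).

23

gcd(1035, 874):
  1035 = 1*874 + 161
  874 = 5*161 + 69
  161 = 2*69 + 23
  69 = 3*23
so gcd(1035, 874) = 23.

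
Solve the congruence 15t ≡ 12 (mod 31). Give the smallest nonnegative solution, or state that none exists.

7

gcd(31, 15) = 1  (31 = 2×15 + 1, 15 = 15×1).
1 divides 12, so solutions exist.
Back-substituting, 15×(-2) + 31×(1) = 1.
So 15×(-2) ≡ 1 (mod 31); multiply by 12: t ≡ -24 (mod 31).
Smallest nonnegative: t = -24 mod 31 = 7.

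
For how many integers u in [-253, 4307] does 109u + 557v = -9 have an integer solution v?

gcd(557, 109) = 1.
By Bézout, 109·(46) + 557·(-9) = 1.
Particular solution: (143, -28).
General solution: u = 143 + 557t, v = -28 - 109t for integer t.
-253 ≤ 143 + 557t ≤ 4307 gives t ∈ [0, 7], which is 8 values.

8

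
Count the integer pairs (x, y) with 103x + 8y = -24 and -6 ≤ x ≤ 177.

gcd(103, 8) = 1.
By Bézout, 103*(-1) + 8*(13) = 1.
Particular solution: (0, -3).
General solution: x = 0 + 8t, y = -3 - 103t for integer t.
-6 ≤ 0 + 8t ≤ 177 gives t ∈ [0, 22], which is 23 values.

23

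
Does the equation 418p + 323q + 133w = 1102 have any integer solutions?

yes

gcd(418, 323):
  418 = 1·323 + 95
  323 = 3·95 + 38
  95 = 2·38 + 19
  38 = 2·19
so gcd(418, 323) = 19.
gcd(19, 133) = 19.
19 divides 1102, so integer solutions exist.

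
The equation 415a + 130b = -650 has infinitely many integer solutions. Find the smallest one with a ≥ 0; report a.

gcd(415, 130):
  415 = 3*130 + 25
  130 = 5*25 + 5
  25 = 5*5
so gcd(415, 130) = 5.
5 divides -650, so solutions exist.
Back-substitute for Bézout coefficients:
  5 = 130 - 5*25
  ... = 415*(-5) + 130*(16)
Scale by -650/5 = -130: (a₀, b₀) = (650, -2080).
General solution: a = 650 + 26t, b = -2080 - 83t for integer t.
a ≥ 0: smallest is 650 mod 26 = 0 (at t = -25), with b = -5.

0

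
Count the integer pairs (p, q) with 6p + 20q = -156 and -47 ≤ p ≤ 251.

gcd(20, 6) = 2  (20 = 3×6 + 2, 6 = 3×2).
Back-substituting, 6×(-3) + 20×(1) = 2.
Scale by -78: particular solution (234, -78); reduce p mod 10: (4, -9).
General solution: p = 4 + 10t, q = -9 - 3t for integer t.
-47 ≤ 4 + 10t ≤ 251 gives t ∈ [-5, 24], which is 30 values.

30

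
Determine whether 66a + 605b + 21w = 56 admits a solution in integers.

yes

gcd(605, 66):
  605 = 9·66 + 11
  66 = 6·11
so gcd(605, 66) = 11.
gcd(11, 21) = 1.
1 divides 56, so integer solutions exist.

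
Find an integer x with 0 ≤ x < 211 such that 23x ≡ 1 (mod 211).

gcd(211, 23):
  211 = 9·23 + 4
  23 = 5·4 + 3
  4 = 1·3 + 1
  3 = 3·1
so gcd(211, 23) = 1.
Back-substitute for Bézout coefficients:
  1 = 4 - 1·3
  ... = 23·(-55) + 211·(6)
So 23·-55 ≡ 1 (mod 211), and -55 mod 211 = 156.

156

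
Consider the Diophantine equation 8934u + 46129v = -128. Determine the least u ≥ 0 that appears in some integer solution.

gcd(46129, 8934):
  46129 = 5·8934 + 1459
  8934 = 6·1459 + 180
  1459 = 8·180 + 19
  180 = 9·19 + 9
  19 = 2·9 + 1
  9 = 9·1
so gcd(46129, 8934) = 1.
1 divides -128, so solutions exist.
Back-substitute for Bézout coefficients:
  1 = 19 - 2·9
  ... = 8934·(-4869) + 46129·(943)
Scale by -128/1 = -128: (u₀, v₀) = (623232, -120704).
General solution: u = 623232 + 46129t, v = -120704 - 8934t for integer t.
u ≥ 0: smallest is 623232 mod 46129 = 23555 (at t = -13), with v = -4562.

23555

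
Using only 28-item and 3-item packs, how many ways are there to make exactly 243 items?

Need nonnegative integers with 28j + 3k = 243.
gcd(28, 3) = 1, and 28·(1) + 3·(-9) = 1.
So (j₀, k₀) = (243, -2187); general j = 243 + 3t, k = -2187 - 28t.
j ≥ 0 ⇒ t ≥ -81; k ≥ 0 ⇒ t ≤ -79. That's 3 values of t.

3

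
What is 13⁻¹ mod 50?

gcd(50, 13) = 1  (50 = 3*13 + 11, 13 = 1*11 + 2, 11 = 5*2 + 1, 2 = 2*1).
Back-substituting, 13*(-23) + 50*(6) = 1.
So 13*-23 ≡ 1 (mod 50), and -23 mod 50 = 27.

27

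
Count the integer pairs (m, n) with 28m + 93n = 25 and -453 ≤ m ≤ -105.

gcd(93, 28):
  93 = 3*28 + 9
  28 = 3*9 + 1
  9 = 9*1
so gcd(93, 28) = 1.
Back-substitute for Bézout coefficients:
  1 = 28 - 3*9
  ... = 28*(10) + 93*(-3)
Scale by 25: particular solution (250, -75); reduce m mod 93: (64, -19).
General solution: m = 64 + 93t, n = -19 - 28t for integer t.
-453 ≤ 64 + 93t ≤ -105 gives t ∈ [-5, -2], which is 4 values.

4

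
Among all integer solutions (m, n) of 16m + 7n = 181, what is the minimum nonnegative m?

3

gcd(16, 7) = 1  (16 = 2*7 + 2, 7 = 3*2 + 1, 2 = 2*1).
1 divides 181, so solutions exist.
Back-substituting, 16*(-3) + 7*(7) = 1.
Scale by 181/1 = 181: (m₀, n₀) = (-543, 1267).
General solution: m = -543 + 7t, n = 1267 - 16t for integer t.
m ≥ 0: smallest is -543 mod 7 = 3 (at t = 78), with n = 19.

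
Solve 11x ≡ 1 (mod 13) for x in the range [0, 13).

6

gcd(13, 11) = 1  (13 = 1·11 + 2, 11 = 5·2 + 1, 2 = 2·1).
Back-substituting, 11·(6) + 13·(-5) = 1.
So 11·6 ≡ 1 (mod 13), and 6 mod 13 = 6.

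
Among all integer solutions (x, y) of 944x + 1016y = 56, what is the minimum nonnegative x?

98

gcd(1016, 944):
  1016 = 1*944 + 72
  944 = 13*72 + 8
  72 = 9*8
so gcd(1016, 944) = 8.
8 divides 56, so solutions exist.
Back-substitute for Bézout coefficients:
  8 = 944 - 13*72
  ... = 944*(14) + 1016*(-13)
Scale by 56/8 = 7: (x₀, y₀) = (98, -91).
General solution: x = 98 + 127t, y = -91 - 118t for integer t.
x ≥ 0: smallest is 98 mod 127 = 98 (at t = 0), with y = -91.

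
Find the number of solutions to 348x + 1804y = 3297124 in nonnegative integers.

gcd(1804, 348) = 4  (1804 = 5·348 + 64, 348 = 5·64 + 28, 64 = 2·28 + 8, 28 = 3·8 + 4, 8 = 2·4).
Back-substituting, 348·(197) + 1804·(-38) = 4.
Scale by 824281: one solution is (162383357, -31322678). Reduce x mod 451: (356, 1759).
General: x = 356 + 451t, y = 1759 - 87t.
x ≥ 0 ⇒ t ≥ 0; y ≥ 0 ⇒ t ≤ 20. So t ∈ [0, 20]: 21 solutions.

21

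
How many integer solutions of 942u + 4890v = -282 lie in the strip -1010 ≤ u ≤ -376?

gcd(4890, 942):
  4890 = 5*942 + 180
  942 = 5*180 + 42
  180 = 4*42 + 12
  42 = 3*12 + 6
  12 = 2*6
so gcd(4890, 942) = 6.
Back-substitute for Bézout coefficients:
  6 = 42 - 3*12
  ... = 942*(353) + 4890*(-68)
Scale by -47: particular solution (-16591, 3196); reduce u mod 815: (524, -101).
General solution: u = 524 + 815t, v = -101 - 157t for integer t.
-1010 ≤ 524 + 815t ≤ -376 gives t ∈ [-1, -2], which is 0 values.

0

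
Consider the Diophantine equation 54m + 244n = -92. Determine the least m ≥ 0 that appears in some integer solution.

48

gcd(244, 54) = 2.
2 divides -92, so solutions exist.
By Bézout, 54×(-9) + 244×(2) = 2.
Scale by -92/2 = -46: (m₀, n₀) = (414, -92).
General solution: m = 414 + 122t, n = -92 - 27t for integer t.
m ≥ 0: smallest is 414 mod 122 = 48 (at t = -3), with n = -11.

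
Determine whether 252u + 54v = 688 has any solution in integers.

no

gcd(252, 54) = 18  (252 = 4×54 + 36, 54 = 1×36 + 18, 36 = 2×18).
18 does not divide 688 (remainder 4), so no integer solutions.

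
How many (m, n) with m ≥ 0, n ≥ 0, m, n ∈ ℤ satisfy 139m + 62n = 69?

0

gcd(139, 62):
  139 = 2×62 + 15
  62 = 4×15 + 2
  15 = 7×2 + 1
  2 = 2×1
so gcd(139, 62) = 1.
Back-substitute for Bézout coefficients:
  1 = 15 - 7×2
  ... = 139×(29) + 62×(-65)
Scale by 69: one solution is (2001, -4485). Reduce m mod 62: (17, -37).
General: m = 17 + 62t, n = -37 - 139t.
m ≥ 0 ⇒ t ≥ 0; n ≥ 0 ⇒ t ≤ -1. So t ∈ [0, -1]: 0 solutions.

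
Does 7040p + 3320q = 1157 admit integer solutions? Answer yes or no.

no

gcd(7040, 3320) = 40.
40 does not divide 1157 (remainder 37), so no integer solutions.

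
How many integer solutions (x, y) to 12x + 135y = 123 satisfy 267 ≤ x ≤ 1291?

23

gcd(135, 12):
  135 = 11·12 + 3
  12 = 4·3
so gcd(135, 12) = 3.
Back-substitute for Bézout coefficients:
  3 = 135 - 11·12
  ... = 12·(-11) + 135·(1)
Scale by 41: particular solution (-451, 41); reduce x mod 45: (44, -3).
General solution: x = 44 + 45t, y = -3 - 4t for integer t.
267 ≤ 44 + 45t ≤ 1291 gives t ∈ [5, 27], which is 23 values.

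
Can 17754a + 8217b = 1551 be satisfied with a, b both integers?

gcd(17754, 8217) = 33  (17754 = 2*8217 + 1320, 8217 = 6*1320 + 297, 1320 = 4*297 + 132, 297 = 2*132 + 33, 132 = 4*33).
33 divides 1551, so integer solutions exist.

yes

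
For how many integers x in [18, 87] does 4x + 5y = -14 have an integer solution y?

14

gcd(5, 4):
  5 = 1×4 + 1
  4 = 4×1
so gcd(5, 4) = 1.
Back-substitute for Bézout coefficients:
  1 = 5 - 1×4
  ... = 4×(-1) + 5×(1)
Scale by -14: particular solution (14, -14); reduce x mod 5: (4, -6).
General solution: x = 4 + 5t, y = -6 - 4t for integer t.
18 ≤ 4 + 5t ≤ 87 gives t ∈ [3, 16], which is 14 values.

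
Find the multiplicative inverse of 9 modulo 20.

9

gcd(20, 9) = 1  (20 = 2·9 + 2, 9 = 4·2 + 1, 2 = 2·1).
Back-substituting, 9·(9) + 20·(-4) = 1.
So 9·9 ≡ 1 (mod 20), and 9 mod 20 = 9.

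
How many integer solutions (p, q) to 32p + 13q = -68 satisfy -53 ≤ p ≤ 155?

gcd(32, 13) = 1  (32 = 2×13 + 6, 13 = 2×6 + 1, 6 = 6×1).
Back-substituting, 32×(-2) + 13×(5) = 1.
Scale by -68: particular solution (136, -340); reduce p mod 13: (6, -20).
General solution: p = 6 + 13t, q = -20 - 32t for integer t.
-53 ≤ 6 + 13t ≤ 155 gives t ∈ [-4, 11], which is 16 values.

16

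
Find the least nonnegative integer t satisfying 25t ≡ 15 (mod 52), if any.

11

gcd(52, 25) = 1.
1 divides 15, so solutions exist.
By Bézout, 25*(25) + 52*(-12) = 1.
So 25*(25) ≡ 1 (mod 52); multiply by 15: t ≡ 375 (mod 52).
Smallest nonnegative: t = 375 mod 52 = 11.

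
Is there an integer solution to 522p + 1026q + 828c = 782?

no

gcd(1026, 522) = 18  (1026 = 1×522 + 504, 522 = 1×504 + 18, 504 = 28×18).
gcd(18, 828) = 18.
18 does not divide 782 (remainder 8), so no integer solutions.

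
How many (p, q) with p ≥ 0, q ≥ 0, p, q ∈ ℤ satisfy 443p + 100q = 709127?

16

gcd(443, 100):
  443 = 4·100 + 43
  100 = 2·43 + 14
  43 = 3·14 + 1
  14 = 14·1
so gcd(443, 100) = 1.
Back-substitute for Bézout coefficients:
  1 = 43 - 3·14
  ... = 443·(7) + 100·(-31)
Scale by 709127: one solution is (4963889, -21982937). Reduce p mod 100: (89, 6697).
General: p = 89 + 100t, q = 6697 - 443t.
p ≥ 0 ⇒ t ≥ 0; q ≥ 0 ⇒ t ≤ 15. So t ∈ [0, 15]: 16 solutions.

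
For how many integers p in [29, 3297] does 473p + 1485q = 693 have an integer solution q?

25

gcd(1485, 473) = 11.
By Bézout, 473*(22) + 1485*(-7) = 11.
Particular solution: (36, -11).
General solution: p = 36 + 135t, q = -11 - 43t for integer t.
29 ≤ 36 + 135t ≤ 3297 gives t ∈ [0, 24], which is 25 values.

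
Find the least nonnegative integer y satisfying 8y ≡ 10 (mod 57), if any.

44

gcd(57, 8) = 1  (57 = 7×8 + 1, 8 = 8×1).
1 divides 10, so solutions exist.
Back-substituting, 8×(-7) + 57×(1) = 1.
So 8×(-7) ≡ 1 (mod 57); multiply by 10: y ≡ -70 (mod 57).
Smallest nonnegative: y = -70 mod 57 = 44.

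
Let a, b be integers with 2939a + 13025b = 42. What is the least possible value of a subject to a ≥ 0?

gcd(13025, 2939):
  13025 = 4×2939 + 1269
  2939 = 2×1269 + 401
  1269 = 3×401 + 66
  401 = 6×66 + 5
  66 = 13×5 + 1
  5 = 5×1
so gcd(13025, 2939) = 1.
1 divides 42, so solutions exist.
Back-substitute for Bézout coefficients:
  1 = 66 - 13×5
  ... = 2939×(-2566) + 13025×(579)
Scale by 42/1 = 42: (a₀, b₀) = (-107772, 24318).
General solution: a = -107772 + 13025t, b = 24318 - 2939t for integer t.
a ≥ 0: smallest is -107772 mod 13025 = 9453 (at t = 9), with b = -2133.

9453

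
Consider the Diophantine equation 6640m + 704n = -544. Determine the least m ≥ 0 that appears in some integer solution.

26

gcd(6640, 704) = 16  (6640 = 9·704 + 304, 704 = 2·304 + 96, 304 = 3·96 + 16, 96 = 6·16).
16 divides -544, so solutions exist.
Back-substituting, 6640·(7) + 704·(-66) = 16.
Scale by -544/16 = -34: (m₀, n₀) = (-238, 2244).
General solution: m = -238 + 44t, n = 2244 - 415t for integer t.
m ≥ 0: smallest is -238 mod 44 = 26 (at t = 6), with n = -246.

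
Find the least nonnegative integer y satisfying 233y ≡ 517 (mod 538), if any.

gcd(538, 233):
  538 = 2×233 + 72
  233 = 3×72 + 17
  72 = 4×17 + 4
  17 = 4×4 + 1
  4 = 4×1
so gcd(538, 233) = 1.
1 divides 517, so solutions exist.
Back-substitute for Bézout coefficients:
  1 = 17 - 4×4
  ... = 233×(127) + 538×(-55)
So 233×(127) ≡ 1 (mod 538); multiply by 517: y ≡ 65659 (mod 538).
Smallest nonnegative: y = 65659 mod 538 = 23.

23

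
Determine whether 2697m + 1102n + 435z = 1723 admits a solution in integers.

no

gcd(2697, 1102) = 29  (2697 = 2*1102 + 493, 1102 = 2*493 + 116, 493 = 4*116 + 29, 116 = 4*29).
gcd(29, 435) = 29.
29 does not divide 1723 (remainder 12), so no integer solutions.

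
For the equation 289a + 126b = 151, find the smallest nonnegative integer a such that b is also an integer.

gcd(289, 126) = 1  (289 = 2×126 + 37, 126 = 3×37 + 15, 37 = 2×15 + 7, 15 = 2×7 + 1, 7 = 7×1).
1 divides 151, so solutions exist.
Back-substituting, 289×(-17) + 126×(39) = 1.
Scale by 151/1 = 151: (a₀, b₀) = (-2567, 5889).
General solution: a = -2567 + 126t, b = 5889 - 289t for integer t.
a ≥ 0: smallest is -2567 mod 126 = 79 (at t = 21), with b = -180.

79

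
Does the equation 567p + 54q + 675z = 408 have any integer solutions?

no

gcd(567, 54) = 27  (567 = 10·54 + 27, 54 = 2·27).
gcd(27, 675) = 27.
27 does not divide 408 (remainder 3), so no integer solutions.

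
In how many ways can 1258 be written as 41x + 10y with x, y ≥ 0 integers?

3

gcd(41, 10):
  41 = 4*10 + 1
  10 = 10*1
so gcd(41, 10) = 1.
Back-substitute for Bézout coefficients:
  1 = 41 - 4*10
  ... = 41*(1) + 10*(-4)
Scale by 1258: one solution is (1258, -5032). Reduce x mod 10: (8, 93).
General: x = 8 + 10t, y = 93 - 41t.
x ≥ 0 ⇒ t ≥ 0; y ≥ 0 ⇒ t ≤ 2. So t ∈ [0, 2]: 3 solutions.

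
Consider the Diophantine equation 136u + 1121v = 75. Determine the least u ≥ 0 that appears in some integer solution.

gcd(1121, 136):
  1121 = 8·136 + 33
  136 = 4·33 + 4
  33 = 8·4 + 1
  4 = 4·1
so gcd(1121, 136) = 1.
1 divides 75, so solutions exist.
Back-substitute for Bézout coefficients:
  1 = 33 - 8·4
  ... = 136·(-272) + 1121·(33)
Scale by 75/1 = 75: (u₀, v₀) = (-20400, 2475).
General solution: u = -20400 + 1121t, v = 2475 - 136t for integer t.
u ≥ 0: smallest is -20400 mod 1121 = 899 (at t = 19), with v = -109.

899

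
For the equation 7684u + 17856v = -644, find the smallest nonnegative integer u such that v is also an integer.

223

gcd(17856, 7684):
  17856 = 2×7684 + 2488
  7684 = 3×2488 + 220
  2488 = 11×220 + 68
  220 = 3×68 + 16
  68 = 4×16 + 4
  16 = 4×4
so gcd(17856, 7684) = 4.
4 divides -644, so solutions exist.
Back-substitute for Bézout coefficients:
  4 = 68 - 4×16
  ... = 7684×(-1055) + 17856×(454)
Scale by -644/4 = -161: (u₀, v₀) = (169855, -73094).
General solution: u = 169855 + 4464t, v = -73094 - 1921t for integer t.
u ≥ 0: smallest is 169855 mod 4464 = 223 (at t = -38), with v = -96.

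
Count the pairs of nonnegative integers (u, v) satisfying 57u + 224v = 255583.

20

gcd(224, 57) = 1  (224 = 3×57 + 53, 57 = 1×53 + 4, 53 = 13×4 + 1, 4 = 4×1).
Back-substituting, 57×(-55) + 224×(14) = 1.
Scale by 255583: one solution is (-14057065, 3578162). Reduce u mod 224: (55, 1127).
General: u = 55 + 224t, v = 1127 - 57t.
u ≥ 0 ⇒ t ≥ 0; v ≥ 0 ⇒ t ≤ 19. So t ∈ [0, 19]: 20 solutions.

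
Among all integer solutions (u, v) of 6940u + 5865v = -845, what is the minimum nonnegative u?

gcd(6940, 5865) = 5  (6940 = 1*5865 + 1075, 5865 = 5*1075 + 490, 1075 = 2*490 + 95, 490 = 5*95 + 15, 95 = 6*15 + 5, 15 = 3*5).
5 divides -845, so solutions exist.
Back-substituting, 6940*(371) + 5865*(-439) = 5.
Scale by -845/5 = -169: (u₀, v₀) = (-62699, 74191).
General solution: u = -62699 + 1173t, v = 74191 - 1388t for integer t.
u ≥ 0: smallest is -62699 mod 1173 = 643 (at t = 54), with v = -761.

643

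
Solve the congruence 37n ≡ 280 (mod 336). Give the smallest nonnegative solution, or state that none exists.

280

gcd(336, 37):
  336 = 9·37 + 3
  37 = 12·3 + 1
  3 = 3·1
so gcd(336, 37) = 1.
1 divides 280, so solutions exist.
Back-substitute for Bézout coefficients:
  1 = 37 - 12·3
  ... = 37·(109) + 336·(-12)
So 37·(109) ≡ 1 (mod 336); multiply by 280: n ≡ 30520 (mod 336).
Smallest nonnegative: n = 30520 mod 336 = 280.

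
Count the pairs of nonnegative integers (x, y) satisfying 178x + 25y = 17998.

4

gcd(178, 25) = 1.
By Bézout, 178·(-8) + 25·(57) = 1.
One solution: (16, 606).
General: x = 16 + 25t, y = 606 - 178t.
x ≥ 0 ⇒ t ≥ 0; y ≥ 0 ⇒ t ≤ 3. So t ∈ [0, 3]: 4 solutions.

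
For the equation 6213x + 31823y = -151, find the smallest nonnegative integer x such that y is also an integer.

gcd(31823, 6213):
  31823 = 5×6213 + 758
  6213 = 8×758 + 149
  758 = 5×149 + 13
  149 = 11×13 + 6
  13 = 2×6 + 1
  6 = 6×1
so gcd(31823, 6213) = 1.
1 divides -151, so solutions exist.
Back-substitute for Bézout coefficients:
  1 = 13 - 2×6
  ... = 6213×(-4912) + 31823×(959)
Scale by -151/1 = -151: (x₀, y₀) = (741712, -144809).
General solution: x = 741712 + 31823t, y = -144809 - 6213t for integer t.
x ≥ 0: smallest is 741712 mod 31823 = 9783 (at t = -23), with y = -1910.

9783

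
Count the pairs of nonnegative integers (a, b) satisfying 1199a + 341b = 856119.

gcd(1199, 341):
  1199 = 3×341 + 176
  341 = 1×176 + 165
  176 = 1×165 + 11
  165 = 15×11
so gcd(1199, 341) = 11.
Back-substitute for Bézout coefficients:
  11 = 176 - 1×165
  ... = 1199×(2) + 341×(-7)
Scale by 77829: one solution is (155658, -544803). Reduce a mod 31: (7, 2486).
General: a = 7 + 31t, b = 2486 - 109t.
a ≥ 0 ⇒ t ≥ 0; b ≥ 0 ⇒ t ≤ 22. So t ∈ [0, 22]: 23 solutions.

23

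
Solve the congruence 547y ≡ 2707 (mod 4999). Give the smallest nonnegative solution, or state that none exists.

4218

gcd(4999, 547) = 1  (4999 = 9·547 + 76, 547 = 7·76 + 15, 76 = 5·15 + 1, 15 = 15·1).
1 divides 2707, so solutions exist.
Back-substituting, 547·(-329) + 4999·(36) = 1.
So 547·(-329) ≡ 1 (mod 4999); multiply by 2707: y ≡ -890603 (mod 4999).
Smallest nonnegative: y = -890603 mod 4999 = 4218.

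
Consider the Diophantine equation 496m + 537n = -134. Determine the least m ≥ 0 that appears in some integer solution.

370

gcd(537, 496):
  537 = 1·496 + 41
  496 = 12·41 + 4
  41 = 10·4 + 1
  4 = 4·1
so gcd(537, 496) = 1.
1 divides -134, so solutions exist.
Back-substitute for Bézout coefficients:
  1 = 41 - 10·4
  ... = 496·(-131) + 537·(121)
Scale by -134/1 = -134: (m₀, n₀) = (17554, -16214).
General solution: m = 17554 + 537t, n = -16214 - 496t for integer t.
m ≥ 0: smallest is 17554 mod 537 = 370 (at t = -32), with n = -342.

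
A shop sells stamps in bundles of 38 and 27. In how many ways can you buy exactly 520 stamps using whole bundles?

1

Need nonnegative integers with 38j + 27k = 520.
gcd(38, 27) = 1, and 38·(5) + 27·(-7) = 1.
So (j₀, k₀) = (2600, -3640); general j = 2600 + 27t, k = -3640 - 38t.
j ≥ 0 ⇒ t ≥ -96; k ≥ 0 ⇒ t ≤ -96. That's 1 value of t.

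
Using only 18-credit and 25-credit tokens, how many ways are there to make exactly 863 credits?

Need nonnegative integers with 18j + 25k = 863.
gcd(18, 25) = 1, and 18·(7) + 25·(-5) = 1.
So (j₀, k₀) = (6041, -4315); general j = 6041 + 25t, k = -4315 - 18t.
j ≥ 0 ⇒ t ≥ -241; k ≥ 0 ⇒ t ≤ -240. That's 2 values of t.

2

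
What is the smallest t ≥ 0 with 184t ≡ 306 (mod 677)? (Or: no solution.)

gcd(677, 184) = 1  (677 = 3×184 + 125, 184 = 1×125 + 59, 125 = 2×59 + 7, 59 = 8×7 + 3, 7 = 2×3 + 1, 3 = 3×1).
1 divides 306, so solutions exist.
Back-substituting, 184×(-195) + 677×(53) = 1.
So 184×(-195) ≡ 1 (mod 677); multiply by 306: t ≡ -59670 (mod 677).
Smallest nonnegative: t = -59670 mod 677 = 583.

583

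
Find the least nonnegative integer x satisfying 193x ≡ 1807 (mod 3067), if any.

gcd(3067, 193) = 1.
1 divides 1807, so solutions exist.
By Bézout, 193*(731) + 3067*(-46) = 1.
So 193*(731) ≡ 1 (mod 3067); multiply by 1807: x ≡ 1320917 (mod 3067).
Smallest nonnegative: x = 1320917 mod 3067 = 2107.

2107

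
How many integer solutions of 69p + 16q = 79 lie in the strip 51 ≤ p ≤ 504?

29

gcd(69, 16) = 1  (69 = 4*16 + 5, 16 = 3*5 + 1, 5 = 5*1).
Back-substituting, 69*(-3) + 16*(13) = 1.
Scale by 79: particular solution (-237, 1027); reduce p mod 16: (3, -8).
General solution: p = 3 + 16t, q = -8 - 69t for integer t.
51 ≤ 3 + 16t ≤ 504 gives t ∈ [3, 31], which is 29 values.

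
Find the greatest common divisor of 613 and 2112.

1

gcd(2112, 613) = 1  (2112 = 3·613 + 273, 613 = 2·273 + 67, 273 = 4·67 + 5, 67 = 13·5 + 2, 5 = 2·2 + 1, 2 = 2·1).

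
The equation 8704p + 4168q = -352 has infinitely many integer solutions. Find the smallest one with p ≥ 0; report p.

67

gcd(8704, 4168) = 8  (8704 = 2*4168 + 368, 4168 = 11*368 + 120, 368 = 3*120 + 8, 120 = 15*8).
8 divides -352, so solutions exist.
Back-substituting, 8704*(34) + 4168*(-71) = 8.
Scale by -352/8 = -44: (p₀, q₀) = (-1496, 3124).
General solution: p = -1496 + 521t, q = 3124 - 1088t for integer t.
p ≥ 0: smallest is -1496 mod 521 = 67 (at t = 3), with q = -140.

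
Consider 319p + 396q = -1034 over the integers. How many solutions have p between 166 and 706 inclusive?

gcd(396, 319) = 11.
By Bézout, 319·(5) + 396·(-4) = 11.
Particular solution: (34, -30).
General solution: p = 34 + 36t, q = -30 - 29t for integer t.
166 ≤ 34 + 36t ≤ 706 gives t ∈ [4, 18], which is 15 values.

15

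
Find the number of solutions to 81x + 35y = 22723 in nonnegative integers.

8

gcd(81, 35) = 1  (81 = 2×35 + 11, 35 = 3×11 + 2, 11 = 5×2 + 1, 2 = 2×1).
Back-substituting, 81×(16) + 35×(-37) = 1.
Scale by 22723: one solution is (363568, -840751). Reduce x mod 35: (23, 596).
General: x = 23 + 35t, y = 596 - 81t.
x ≥ 0 ⇒ t ≥ 0; y ≥ 0 ⇒ t ≤ 7. So t ∈ [0, 7]: 8 solutions.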